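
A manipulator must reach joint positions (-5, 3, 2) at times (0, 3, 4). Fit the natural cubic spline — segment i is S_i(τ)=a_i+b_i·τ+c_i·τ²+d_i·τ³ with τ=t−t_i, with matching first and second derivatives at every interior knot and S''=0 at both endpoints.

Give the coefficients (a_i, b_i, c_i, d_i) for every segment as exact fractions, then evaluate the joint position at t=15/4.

Δ: Δ0=8/3, Δ1=-1
row 1: diag=8, rhs=-22; c'=1/8, d'=-11/4
back: M1=-11/4
M: M0=0, M1=-11/4, M2=0
seg 0: a=-5, c=M0/2=0, d=(M1−M0)/(6·3)=-11/72, b=Δ0−h0·(2M0+M1)/6=97/24
seg 1: a=3, c=M1/2=-11/8, d=(M2−M1)/(6·1)=11/24, b=Δ1−h1·(2M1+M2)/6=-1/12
t_q=15/4 → seg 1, τ=3/4; S=3+-1/12·τ+-11/8·τ²+11/24·τ³=1207/512

  seg 0: a=-5 b=97/24 c=0 d=-11/72
  seg 1: a=3 b=-1/12 c=-11/8 d=11/24
S(15/4) = 1207/512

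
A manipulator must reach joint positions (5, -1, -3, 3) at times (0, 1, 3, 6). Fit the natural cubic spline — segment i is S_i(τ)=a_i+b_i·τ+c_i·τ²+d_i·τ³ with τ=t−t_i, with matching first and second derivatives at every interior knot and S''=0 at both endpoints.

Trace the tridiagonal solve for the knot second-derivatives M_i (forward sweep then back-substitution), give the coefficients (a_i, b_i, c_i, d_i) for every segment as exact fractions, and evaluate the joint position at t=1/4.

  seg 0: a=5 b=-95/14 c=0 d=11/14
  seg 1: a=-1 b=-31/7 c=33/14 d=-9/28
  seg 2: a=-3 b=8/7 c=3/7 d=-1/21
S(1/4) = 2971/896

Δ: Δ0=-6, Δ1=-1, Δ2=2
row 1: diag=6, rhs=30; c'=1/3, d'=5
row 2: denom=10−2·1/3=28/3; d'=(18−2·5)/(28/3)=6/7
back: M2=6/7
back: M1=5−1/3·6/7=33/7
M: M0=0, M1=33/7, M2=6/7, M3=0
seg 0: a=5, c=M0/2=0, d=(M1−M0)/(6·1)=11/14, b=Δ0−h0·(2M0+M1)/6=-95/14
seg 1: a=-1, c=M1/2=33/14, d=(M2−M1)/(6·2)=-9/28, b=Δ1−h1·(2M1+M2)/6=-31/7
seg 2: a=-3, c=M2/2=3/7, d=(M3−M2)/(6·3)=-1/21, b=Δ2−h2·(2M2+M3)/6=8/7
t_q=1/4 → seg 0, τ=1/4; S=5+-95/14·τ+0·τ²+11/14·τ³=2971/896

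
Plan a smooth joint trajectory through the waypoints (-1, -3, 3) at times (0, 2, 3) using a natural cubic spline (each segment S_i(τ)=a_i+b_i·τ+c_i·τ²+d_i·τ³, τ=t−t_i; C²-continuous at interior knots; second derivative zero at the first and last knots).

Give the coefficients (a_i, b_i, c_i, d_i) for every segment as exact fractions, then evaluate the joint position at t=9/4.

  seg 0: a=-1 b=-10/3 c=0 d=7/12
  seg 1: a=-3 b=11/3 c=7/2 d=-7/6
S(9/4) = -241/128

Δ: Δ0=-1, Δ1=6
row 1: diag=6, rhs=42; c'=1/6, d'=7
back: M1=7
M: M0=0, M1=7, M2=0
seg 0: a=-1, c=M0/2=0, d=(M1−M0)/(6·2)=7/12, b=Δ0−h0·(2M0+M1)/6=-10/3
seg 1: a=-3, c=M1/2=7/2, d=(M2−M1)/(6·1)=-7/6, b=Δ1−h1·(2M1+M2)/6=11/3
t_q=9/4 → seg 1, τ=1/4; S=-3+11/3·τ+7/2·τ²+-7/6·τ³=-241/128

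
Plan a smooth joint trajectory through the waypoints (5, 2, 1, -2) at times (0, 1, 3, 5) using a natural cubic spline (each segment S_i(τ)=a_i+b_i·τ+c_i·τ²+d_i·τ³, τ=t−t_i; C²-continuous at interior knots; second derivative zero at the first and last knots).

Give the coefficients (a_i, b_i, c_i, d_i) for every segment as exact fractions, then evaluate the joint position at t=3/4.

Δ: Δ0=-3, Δ1=-1/2, Δ2=-3/2
row 1: diag=6, rhs=15; c'=1/3, d'=5/2
row 2: denom=8−2·1/3=22/3; d'=(-6−2·5/2)/(22/3)=-3/2
back: M2=-3/2
back: M1=5/2−1/3·-3/2=3
M: M0=0, M1=3, M2=-3/2, M3=0
seg 0: a=5, c=M0/2=0, d=(M1−M0)/(6·1)=1/2, b=Δ0−h0·(2M0+M1)/6=-7/2
seg 1: a=2, c=M1/2=3/2, d=(M2−M1)/(6·2)=-3/8, b=Δ1−h1·(2M1+M2)/6=-2
seg 2: a=1, c=M2/2=-3/4, d=(M3−M2)/(6·2)=1/8, b=Δ2−h2·(2M2+M3)/6=-1/2
t_q=3/4 → seg 0, τ=3/4; S=5+-7/2·τ+0·τ²+1/2·τ³=331/128

  seg 0: a=5 b=-7/2 c=0 d=1/2
  seg 1: a=2 b=-2 c=3/2 d=-3/8
  seg 2: a=1 b=-1/2 c=-3/4 d=1/8
S(3/4) = 331/128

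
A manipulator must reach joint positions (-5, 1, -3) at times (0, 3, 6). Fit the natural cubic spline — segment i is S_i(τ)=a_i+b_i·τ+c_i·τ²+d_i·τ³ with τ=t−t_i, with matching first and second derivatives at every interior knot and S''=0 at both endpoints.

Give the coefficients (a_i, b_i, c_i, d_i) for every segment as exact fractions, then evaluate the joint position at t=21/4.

  seg 0: a=-5 b=17/6 c=0 d=-5/54
  seg 1: a=1 b=1/3 c=-5/6 d=5/54
S(21/4) = -181/128

Δ: Δ0=2, Δ1=-4/3
row 1: diag=12, rhs=-20; c'=1/4, d'=-5/3
back: M1=-5/3
M: M0=0, M1=-5/3, M2=0
seg 0: a=-5, c=M0/2=0, d=(M1−M0)/(6·3)=-5/54, b=Δ0−h0·(2M0+M1)/6=17/6
seg 1: a=1, c=M1/2=-5/6, d=(M2−M1)/(6·3)=5/54, b=Δ1−h1·(2M1+M2)/6=1/3
t_q=21/4 → seg 1, τ=9/4; S=1+1/3·τ+-5/6·τ²+5/54·τ³=-181/128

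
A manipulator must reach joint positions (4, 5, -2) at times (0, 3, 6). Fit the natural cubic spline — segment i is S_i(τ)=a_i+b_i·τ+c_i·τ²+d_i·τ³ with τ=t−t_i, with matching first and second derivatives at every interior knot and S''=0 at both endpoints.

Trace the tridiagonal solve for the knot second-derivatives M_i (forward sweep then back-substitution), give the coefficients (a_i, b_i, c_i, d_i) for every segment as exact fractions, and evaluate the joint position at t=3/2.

Δ: Δ0=1/3, Δ1=-7/3
row 1: diag=12, rhs=-16; c'=1/4, d'=-4/3
back: M1=-4/3
M: M0=0, M1=-4/3, M2=0
seg 0: a=4, c=M0/2=0, d=(M1−M0)/(6·3)=-2/27, b=Δ0−h0·(2M0+M1)/6=1
seg 1: a=5, c=M1/2=-2/3, d=(M2−M1)/(6·3)=2/27, b=Δ1−h1·(2M1+M2)/6=-1
t_q=3/2 → seg 0, τ=3/2; S=4+1·τ+0·τ²+-2/27·τ³=21/4

  seg 0: a=4 b=1 c=0 d=-2/27
  seg 1: a=5 b=-1 c=-2/3 d=2/27
S(3/2) = 21/4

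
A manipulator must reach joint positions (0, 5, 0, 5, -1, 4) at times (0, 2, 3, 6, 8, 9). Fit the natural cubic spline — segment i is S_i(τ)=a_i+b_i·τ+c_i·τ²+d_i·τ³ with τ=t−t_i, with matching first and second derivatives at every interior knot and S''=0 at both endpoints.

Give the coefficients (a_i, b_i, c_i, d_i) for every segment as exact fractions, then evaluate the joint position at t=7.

  seg 0: a=0 b=9518/1731 c=0 d=-10381/13848
  seg 1: a=5 b=-12107/3462 c=-10381/2308 d=20737/6924
  seg 2: a=0 b=-24289/6924 c=2589/577 d=-2125/2308
  seg 3: a=5 b=-5003/3462 c=-8769/2308 d=5231/3462
  seg 4: a=-1 b=5155/3462 c=12155/2308 d=-12155/6924
S(7) = 2923/2308

Δ: Δ0=5/2, Δ1=-5, Δ2=5/3, Δ3=-3, Δ4=5
row 1: diag=6, rhs=-45; c'=1/6, d'=-15/2
row 2: denom=8−1·1/6=47/6; d'=(40−1·-15/2)/(47/6)=285/47
row 3: denom=10−3·18/47=416/47; d'=(-28−3·285/47)/(416/47)=-167/32
row 4: denom=6−2·47/208=577/104; d'=(48−2·-167/32)/(577/104)=12155/1154
back: M4=12155/1154
back: M3=-167/32−47/208·12155/1154=-8769/1154
back: M2=285/47−18/47·-8769/1154=5178/577
back: M1=-15/2−1/6·5178/577=-10381/1154
M: M0=0, M1=-10381/1154, M2=5178/577, M3=-8769/1154, M4=12155/1154, M5=0
seg 0: a=0, c=M0/2=0, d=(M1−M0)/(6·2)=-10381/13848, b=Δ0−h0·(2M0+M1)/6=9518/1731
seg 1: a=5, c=M1/2=-10381/2308, d=(M2−M1)/(6·1)=20737/6924, b=Δ1−h1·(2M1+M2)/6=-12107/3462
seg 2: a=0, c=M2/2=2589/577, d=(M3−M2)/(6·3)=-2125/2308, b=Δ2−h2·(2M2+M3)/6=-24289/6924
seg 3: a=5, c=M3/2=-8769/2308, d=(M4−M3)/(6·2)=5231/3462, b=Δ3−h3·(2M3+M4)/6=-5003/3462
seg 4: a=-1, c=M4/2=12155/2308, d=(M5−M4)/(6·1)=-12155/6924, b=Δ4−h4·(2M4+M5)/6=5155/3462
t_q=7 → seg 3, τ=1; S=5+-5003/3462·τ+-8769/2308·τ²+5231/3462·τ³=2923/2308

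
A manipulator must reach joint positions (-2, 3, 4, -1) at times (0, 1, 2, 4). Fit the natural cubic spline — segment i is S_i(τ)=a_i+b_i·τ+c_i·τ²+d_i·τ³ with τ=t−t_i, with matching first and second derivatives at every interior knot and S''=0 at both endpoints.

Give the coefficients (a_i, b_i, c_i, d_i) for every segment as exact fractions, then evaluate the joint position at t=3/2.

  seg 0: a=-2 b=271/46 c=0 d=-41/46
  seg 1: a=3 b=74/23 c=-123/46 d=21/46
  seg 2: a=4 b=-35/46 c=-30/23 d=5/23
S(3/2) = 1471/368

Δ: Δ0=5, Δ1=1, Δ2=-5/2
row 1: diag=4, rhs=-24; c'=1/4, d'=-6
row 2: denom=6−1·1/4=23/4; d'=(-21−1·-6)/(23/4)=-60/23
back: M2=-60/23
back: M1=-6−1/4·-60/23=-123/23
M: M0=0, M1=-123/23, M2=-60/23, M3=0
seg 0: a=-2, c=M0/2=0, d=(M1−M0)/(6·1)=-41/46, b=Δ0−h0·(2M0+M1)/6=271/46
seg 1: a=3, c=M1/2=-123/46, d=(M2−M1)/(6·1)=21/46, b=Δ1−h1·(2M1+M2)/6=74/23
seg 2: a=4, c=M2/2=-30/23, d=(M3−M2)/(6·2)=5/23, b=Δ2−h2·(2M2+M3)/6=-35/46
t_q=3/2 → seg 1, τ=1/2; S=3+74/23·τ+-123/46·τ²+21/46·τ³=1471/368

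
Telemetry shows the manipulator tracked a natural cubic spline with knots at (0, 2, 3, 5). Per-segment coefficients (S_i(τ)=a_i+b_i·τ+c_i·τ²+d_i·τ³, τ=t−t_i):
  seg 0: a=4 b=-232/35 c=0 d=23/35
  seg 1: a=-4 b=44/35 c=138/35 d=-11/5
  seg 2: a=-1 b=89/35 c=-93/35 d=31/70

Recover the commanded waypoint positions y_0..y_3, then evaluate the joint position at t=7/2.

y_0 = S_0(0) = a_0 = 4
y_1 = S_1(0) = a_1 = -4
y_2 = S_2(0) = a_2 = -1
y_3 = S_2(2) = -3
t_q=7/2 is in segment 2 (τ=1/2); S_2(τ)=-27/80

y_0=4 y_1=-4 y_2=-1 y_3=-3
S(7/2) = -27/80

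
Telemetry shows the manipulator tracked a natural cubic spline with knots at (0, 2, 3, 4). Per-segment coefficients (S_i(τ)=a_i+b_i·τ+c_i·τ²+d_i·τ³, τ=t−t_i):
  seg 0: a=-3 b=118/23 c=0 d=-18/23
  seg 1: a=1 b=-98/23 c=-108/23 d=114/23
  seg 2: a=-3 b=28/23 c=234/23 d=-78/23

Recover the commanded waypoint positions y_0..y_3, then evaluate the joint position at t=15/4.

y_0 = S_0(0) = a_0 = -3
y_1 = S_1(0) = a_1 = 1
y_2 = S_2(0) = a_2 = -3
y_3 = S_2(1) = 5
t_q=15/4 is in segment 2 (τ=3/4); S_2(τ)=1623/736

y_0=-3 y_1=1 y_2=-3 y_3=5
S(15/4) = 1623/736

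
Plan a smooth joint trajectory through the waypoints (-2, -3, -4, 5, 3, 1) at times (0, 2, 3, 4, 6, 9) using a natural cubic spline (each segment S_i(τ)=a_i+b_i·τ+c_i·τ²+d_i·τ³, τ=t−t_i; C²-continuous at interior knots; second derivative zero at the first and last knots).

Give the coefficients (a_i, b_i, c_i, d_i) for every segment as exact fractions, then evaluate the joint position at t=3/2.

Δ: Δ0=-1/2, Δ1=-1, Δ2=9, Δ3=-1, Δ4=-2/3
row 1: diag=6, rhs=-3; c'=1/6, d'=-1/2
row 2: denom=4−1·1/6=23/6; d'=(60−1·-1/2)/(23/6)=363/23
row 3: denom=6−1·6/23=132/23; d'=(-60−1·363/23)/(132/23)=-581/44
row 4: denom=10−2·23/66=307/33; d'=(2−2·-581/44)/(307/33)=1875/614
back: M4=1875/614
back: M3=-581/44−23/66·1875/614=-8761/614
back: M2=363/23−6/23·-8761/614=5988/307
back: M1=-1/2−1/6·5988/307=-2303/614
M: M0=0, M1=-2303/614, M2=5988/307, M3=-8761/614, M4=1875/614, M5=0
seg 0: a=-2, c=M0/2=0, d=(M1−M0)/(6·2)=-2303/7368, b=Δ0−h0·(2M0+M1)/6=691/921
seg 1: a=-3, c=M1/2=-2303/1228, d=(M2−M1)/(6·1)=14279/3684, b=Δ1−h1·(2M1+M2)/6=-5527/1842
seg 2: a=-4, c=M2/2=2994/307, d=(M3−M2)/(6·1)=-20737/3684, b=Δ2−h2·(2M2+M3)/6=17965/3684
seg 3: a=5, c=M3/2=-8761/1228, d=(M4−M3)/(6·2)=2659/1842, b=Δ3−h3·(2M3+M4)/6=13805/1842
seg 4: a=3, c=M4/2=1875/1228, d=(M5−M4)/(6·3)=-625/3684, b=Δ4−h4·(2M4+M5)/6=-6853/1842
t_q=3/2 → seg 0, τ=3/2; S=-2+691/921·τ+0·τ²+-2303/7368·τ³=-37911/19648

  seg 0: a=-2 b=691/921 c=0 d=-2303/7368
  seg 1: a=-3 b=-5527/1842 c=-2303/1228 d=14279/3684
  seg 2: a=-4 b=17965/3684 c=2994/307 d=-20737/3684
  seg 3: a=5 b=13805/1842 c=-8761/1228 d=2659/1842
  seg 4: a=3 b=-6853/1842 c=1875/1228 d=-625/3684
S(3/2) = -37911/19648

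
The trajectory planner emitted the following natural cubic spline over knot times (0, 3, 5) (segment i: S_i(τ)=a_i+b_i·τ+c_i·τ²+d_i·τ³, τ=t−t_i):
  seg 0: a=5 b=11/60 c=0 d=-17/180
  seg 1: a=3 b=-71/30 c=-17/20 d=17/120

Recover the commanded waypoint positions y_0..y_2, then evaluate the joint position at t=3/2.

y_0=5 y_1=3 y_2=-4
S(3/2) = 793/160

y_0 = S_0(0) = a_0 = 5
y_1 = S_1(0) = a_1 = 3
y_2 = S_1(2) = -4
t_q=3/2 is in segment 0 (τ=3/2); S_0(τ)=793/160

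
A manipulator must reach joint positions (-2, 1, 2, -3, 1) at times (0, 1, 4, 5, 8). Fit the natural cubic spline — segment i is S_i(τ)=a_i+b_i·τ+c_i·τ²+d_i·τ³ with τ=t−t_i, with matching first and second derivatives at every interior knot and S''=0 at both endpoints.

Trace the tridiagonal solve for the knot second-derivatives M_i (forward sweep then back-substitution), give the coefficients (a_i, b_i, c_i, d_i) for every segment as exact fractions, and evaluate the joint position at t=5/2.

Δ: Δ0=3, Δ1=1/3, Δ2=-5, Δ3=4/3
row 1: diag=8, rhs=-16; c'=3/8, d'=-2
row 2: denom=8−3·3/8=55/8; d'=(-32−3·-2)/(55/8)=-208/55
row 3: denom=8−1·8/55=432/55; d'=(38−1·-208/55)/(432/55)=383/72
back: M3=383/72
back: M2=-208/55−8/55·383/72=-41/9
back: M1=-2−3/8·-41/9=-7/24
M: M0=0, M1=-7/24, M2=-41/9, M3=383/72, M4=0
seg 0: a=-2, c=M0/2=0, d=(M1−M0)/(6·1)=-7/144, b=Δ0−h0·(2M0+M1)/6=439/144
seg 1: a=1, c=M1/2=-7/48, d=(M2−M1)/(6·3)=-307/1296, b=Δ1−h1·(2M1+M2)/6=209/72
seg 2: a=2, c=M2/2=-41/18, d=(M3−M2)/(6·1)=79/48, b=Δ2−h2·(2M2+M3)/6=-629/144
seg 3: a=-3, c=M3/2=383/144, d=(M4−M3)/(6·3)=-383/1296, b=Δ3−h3·(2M3+M4)/6=-287/72
t_q=5/2 → seg 1, τ=3/2; S=1+209/72·τ+-7/48·τ²+-307/1296·τ³=541/128

  seg 0: a=-2 b=439/144 c=0 d=-7/144
  seg 1: a=1 b=209/72 c=-7/48 d=-307/1296
  seg 2: a=2 b=-629/144 c=-41/18 d=79/48
  seg 3: a=-3 b=-287/72 c=383/144 d=-383/1296
S(5/2) = 541/128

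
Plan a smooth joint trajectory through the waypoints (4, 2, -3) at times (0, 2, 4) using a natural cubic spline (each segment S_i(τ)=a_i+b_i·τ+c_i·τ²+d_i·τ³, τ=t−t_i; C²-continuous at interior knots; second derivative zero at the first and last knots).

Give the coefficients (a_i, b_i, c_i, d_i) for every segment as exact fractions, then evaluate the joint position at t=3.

  seg 0: a=4 b=-5/8 c=0 d=-3/32
  seg 1: a=2 b=-7/4 c=-9/16 d=3/32
S(3) = -7/32

Δ: Δ0=-1, Δ1=-5/2
row 1: diag=8, rhs=-9; c'=1/4, d'=-9/8
back: M1=-9/8
M: M0=0, M1=-9/8, M2=0
seg 0: a=4, c=M0/2=0, d=(M1−M0)/(6·2)=-3/32, b=Δ0−h0·(2M0+M1)/6=-5/8
seg 1: a=2, c=M1/2=-9/16, d=(M2−M1)/(6·2)=3/32, b=Δ1−h1·(2M1+M2)/6=-7/4
t_q=3 → seg 1, τ=1; S=2+-7/4·τ+-9/16·τ²+3/32·τ³=-7/32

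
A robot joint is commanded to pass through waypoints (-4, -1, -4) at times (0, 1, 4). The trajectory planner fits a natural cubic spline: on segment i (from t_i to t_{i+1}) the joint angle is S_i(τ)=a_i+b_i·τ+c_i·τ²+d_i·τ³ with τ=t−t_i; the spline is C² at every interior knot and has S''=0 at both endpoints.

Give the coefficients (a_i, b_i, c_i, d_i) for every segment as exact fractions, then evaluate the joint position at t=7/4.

Δ: Δ0=3, Δ1=-1
row 1: diag=8, rhs=-24; c'=3/8, d'=-3
back: M1=-3
M: M0=0, M1=-3, M2=0
seg 0: a=-4, c=M0/2=0, d=(M1−M0)/(6·1)=-1/2, b=Δ0−h0·(2M0+M1)/6=7/2
seg 1: a=-1, c=M1/2=-3/2, d=(M2−M1)/(6·3)=1/6, b=Δ1−h1·(2M1+M2)/6=2
t_q=7/4 → seg 1, τ=3/4; S=-1+2·τ+-3/2·τ²+1/6·τ³=-35/128

  seg 0: a=-4 b=7/2 c=0 d=-1/2
  seg 1: a=-1 b=2 c=-3/2 d=1/6
S(7/4) = -35/128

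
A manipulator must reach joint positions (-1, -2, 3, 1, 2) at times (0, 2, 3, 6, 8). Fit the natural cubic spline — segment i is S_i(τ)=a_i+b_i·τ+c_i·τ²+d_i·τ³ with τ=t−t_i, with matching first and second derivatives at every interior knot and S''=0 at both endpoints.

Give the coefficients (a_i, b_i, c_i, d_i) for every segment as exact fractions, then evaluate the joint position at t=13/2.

Δ: Δ0=-1/2, Δ1=5, Δ2=-2/3, Δ3=1/2
row 1: diag=6, rhs=33; c'=1/6, d'=11/2
row 2: denom=8−1·1/6=47/6; d'=(-34−1·11/2)/(47/6)=-237/47
row 3: denom=10−3·18/47=416/47; d'=(7−3·-237/47)/(416/47)=5/2
back: M3=5/2
back: M2=-237/47−18/47·5/2=-6
back: M1=11/2−1/6·-6=13/2
M: M0=0, M1=13/2, M2=-6, M3=5/2, M4=0
seg 0: a=-1, c=M0/2=0, d=(M1−M0)/(6·2)=13/24, b=Δ0−h0·(2M0+M1)/6=-8/3
seg 1: a=-2, c=M1/2=13/4, d=(M2−M1)/(6·1)=-25/12, b=Δ1−h1·(2M1+M2)/6=23/6
seg 2: a=3, c=M2/2=-3, d=(M3−M2)/(6·3)=17/36, b=Δ2−h2·(2M2+M3)/6=49/12
seg 3: a=1, c=M3/2=5/4, d=(M4−M3)/(6·2)=-5/24, b=Δ3−h3·(2M3+M4)/6=-7/6
t_q=13/2 → seg 3, τ=1/2; S=1+-7/6·τ+5/4·τ²+-5/24·τ³=45/64

  seg 0: a=-1 b=-8/3 c=0 d=13/24
  seg 1: a=-2 b=23/6 c=13/4 d=-25/12
  seg 2: a=3 b=49/12 c=-3 d=17/36
  seg 3: a=1 b=-7/6 c=5/4 d=-5/24
S(13/2) = 45/64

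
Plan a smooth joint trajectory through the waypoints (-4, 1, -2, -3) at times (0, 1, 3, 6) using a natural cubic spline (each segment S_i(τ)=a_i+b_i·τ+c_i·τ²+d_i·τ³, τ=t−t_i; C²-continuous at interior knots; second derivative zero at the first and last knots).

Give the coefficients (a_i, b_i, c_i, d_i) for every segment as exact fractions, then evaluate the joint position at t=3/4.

Δ: Δ0=5, Δ1=-3/2, Δ2=-1/3
row 1: diag=6, rhs=-39; c'=1/3, d'=-13/2
row 2: denom=10−2·1/3=28/3; d'=(7−2·-13/2)/(28/3)=15/7
back: M2=15/7
back: M1=-13/2−1/3·15/7=-101/14
M: M0=0, M1=-101/14, M2=15/7, M3=0
seg 0: a=-4, c=M0/2=0, d=(M1−M0)/(6·1)=-101/84, b=Δ0−h0·(2M0+M1)/6=521/84
seg 1: a=1, c=M1/2=-101/28, d=(M2−M1)/(6·2)=131/168, b=Δ1−h1·(2M1+M2)/6=109/42
seg 2: a=-2, c=M2/2=15/14, d=(M3−M2)/(6·3)=-5/42, b=Δ2−h2·(2M2+M3)/6=-52/21
t_q=3/4 → seg 0, τ=3/4; S=-4+521/84·τ+0·τ²+-101/84·τ³=37/256

  seg 0: a=-4 b=521/84 c=0 d=-101/84
  seg 1: a=1 b=109/42 c=-101/28 d=131/168
  seg 2: a=-2 b=-52/21 c=15/14 d=-5/42
S(3/4) = 37/256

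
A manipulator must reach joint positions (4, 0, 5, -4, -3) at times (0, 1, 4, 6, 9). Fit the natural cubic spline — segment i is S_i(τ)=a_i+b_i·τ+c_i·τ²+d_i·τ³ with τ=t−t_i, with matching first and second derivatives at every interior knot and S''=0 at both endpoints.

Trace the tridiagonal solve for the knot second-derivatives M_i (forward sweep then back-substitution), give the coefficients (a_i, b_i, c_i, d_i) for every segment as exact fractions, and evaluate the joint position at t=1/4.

  seg 0: a=4 b=-1735/339 c=0 d=379/339
  seg 1: a=0 b=-598/339 c=379/113 d=-2248/3051
  seg 2: a=5 b=-520/339 c=-1111/339 d=811/904
  seg 3: a=-4 b=-2629/678 c=2855/1356 d=-2855/12204
S(1/4) = 19801/7232

Δ: Δ0=-4, Δ1=5/3, Δ2=-9/2, Δ3=1/3
row 1: diag=8, rhs=34; c'=3/8, d'=17/4
row 2: denom=10−3·3/8=71/8; d'=(-37−3·17/4)/(71/8)=-398/71
row 3: denom=10−2·16/71=678/71; d'=(29−2·-398/71)/(678/71)=2855/678
back: M3=2855/678
back: M2=-398/71−16/71·2855/678=-2222/339
back: M1=17/4−3/8·-2222/339=758/113
M: M0=0, M1=758/113, M2=-2222/339, M3=2855/678, M4=0
seg 0: a=4, c=M0/2=0, d=(M1−M0)/(6·1)=379/339, b=Δ0−h0·(2M0+M1)/6=-1735/339
seg 1: a=0, c=M1/2=379/113, d=(M2−M1)/(6·3)=-2248/3051, b=Δ1−h1·(2M1+M2)/6=-598/339
seg 2: a=5, c=M2/2=-1111/339, d=(M3−M2)/(6·2)=811/904, b=Δ2−h2·(2M2+M3)/6=-520/339
seg 3: a=-4, c=M3/2=2855/1356, d=(M4−M3)/(6·3)=-2855/12204, b=Δ3−h3·(2M3+M4)/6=-2629/678
t_q=1/4 → seg 0, τ=1/4; S=4+-1735/339·τ+0·τ²+379/339·τ³=19801/7232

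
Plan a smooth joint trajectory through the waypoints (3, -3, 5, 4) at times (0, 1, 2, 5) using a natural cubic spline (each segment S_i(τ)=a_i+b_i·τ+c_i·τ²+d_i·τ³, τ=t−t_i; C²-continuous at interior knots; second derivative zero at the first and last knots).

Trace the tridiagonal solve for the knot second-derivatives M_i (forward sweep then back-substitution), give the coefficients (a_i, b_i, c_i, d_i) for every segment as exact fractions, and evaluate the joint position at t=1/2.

  seg 0: a=3 b=-919/93 c=0 d=361/93
  seg 1: a=-3 b=164/93 c=361/31 d=-503/93
  seg 2: a=5 b=821/93 c=-142/31 d=142/279
S(1/2) = -361/248

Δ: Δ0=-6, Δ1=8, Δ2=-1/3
row 1: diag=4, rhs=84; c'=1/4, d'=21
row 2: denom=8−1·1/4=31/4; d'=(-50−1·21)/(31/4)=-284/31
back: M2=-284/31
back: M1=21−1/4·-284/31=722/31
M: M0=0, M1=722/31, M2=-284/31, M3=0
seg 0: a=3, c=M0/2=0, d=(M1−M0)/(6·1)=361/93, b=Δ0−h0·(2M0+M1)/6=-919/93
seg 1: a=-3, c=M1/2=361/31, d=(M2−M1)/(6·1)=-503/93, b=Δ1−h1·(2M1+M2)/6=164/93
seg 2: a=5, c=M2/2=-142/31, d=(M3−M2)/(6·3)=142/279, b=Δ2−h2·(2M2+M3)/6=821/93
t_q=1/2 → seg 0, τ=1/2; S=3+-919/93·τ+0·τ²+361/93·τ³=-361/248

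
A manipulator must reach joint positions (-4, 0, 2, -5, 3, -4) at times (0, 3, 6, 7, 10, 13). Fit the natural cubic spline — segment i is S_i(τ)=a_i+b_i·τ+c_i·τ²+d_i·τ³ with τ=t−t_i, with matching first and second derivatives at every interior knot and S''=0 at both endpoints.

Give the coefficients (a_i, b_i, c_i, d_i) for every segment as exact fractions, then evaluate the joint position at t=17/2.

  seg 0: a=-4 b=454/825 c=0 d=646/7425
  seg 1: a=0 b=2392/825 c=646/825 d=-28/55
  seg 2: a=2 b=-5072/825 c=-3134/825 d=221/75
  seg 3: a=-5 b=-1349/275 c=4159/825 d=-1246/1485
  seg 4: a=3 b=739/275 c=-2071/825 d=2071/7425
S(17/2) = -1058/275

Δ: Δ0=4/3, Δ1=2/3, Δ2=-7, Δ3=8/3, Δ4=-7/3
row 1: diag=12, rhs=-4; c'=1/4, d'=-1/3
row 2: denom=8−3·1/4=29/4; d'=(-46−3·-1/3)/(29/4)=-180/29
row 3: denom=8−1·4/29=228/29; d'=(58−1·-180/29)/(228/29)=49/6
row 4: denom=12−3·29/76=825/76; d'=(-30−3·49/6)/(825/76)=-4142/825
back: M4=-4142/825
back: M3=49/6−29/76·-4142/825=8318/825
back: M2=-180/29−4/29·8318/825=-6268/825
back: M1=-1/3−1/4·-6268/825=1292/825
M: M0=0, M1=1292/825, M2=-6268/825, M3=8318/825, M4=-4142/825, M5=0
seg 0: a=-4, c=M0/2=0, d=(M1−M0)/(6·3)=646/7425, b=Δ0−h0·(2M0+M1)/6=454/825
seg 1: a=0, c=M1/2=646/825, d=(M2−M1)/(6·3)=-28/55, b=Δ1−h1·(2M1+M2)/6=2392/825
seg 2: a=2, c=M2/2=-3134/825, d=(M3−M2)/(6·1)=221/75, b=Δ2−h2·(2M2+M3)/6=-5072/825
seg 3: a=-5, c=M3/2=4159/825, d=(M4−M3)/(6·3)=-1246/1485, b=Δ3−h3·(2M3+M4)/6=-1349/275
seg 4: a=3, c=M4/2=-2071/825, d=(M5−M4)/(6·3)=2071/7425, b=Δ4−h4·(2M4+M5)/6=739/275
t_q=17/2 → seg 3, τ=3/2; S=-5+-1349/275·τ+4159/825·τ²+-1246/1485·τ³=-1058/275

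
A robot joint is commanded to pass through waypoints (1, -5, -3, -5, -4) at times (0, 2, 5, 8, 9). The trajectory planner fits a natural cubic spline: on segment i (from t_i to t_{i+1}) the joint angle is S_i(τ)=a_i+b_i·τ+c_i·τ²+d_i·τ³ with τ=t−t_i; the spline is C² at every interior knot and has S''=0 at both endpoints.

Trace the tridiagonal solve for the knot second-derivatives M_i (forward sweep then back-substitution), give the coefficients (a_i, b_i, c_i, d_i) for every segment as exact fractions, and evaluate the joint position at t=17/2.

Δ: Δ0=-3, Δ1=2/3, Δ2=-2/3, Δ3=1
row 1: diag=10, rhs=22; c'=3/10, d'=11/5
row 2: denom=12−3·3/10=111/10; d'=(-8−3·11/5)/(111/10)=-146/111
row 3: denom=8−3·10/37=266/37; d'=(10−3·-146/111)/(266/37)=258/133
back: M3=258/133
back: M2=-146/111−10/37·258/133=-734/399
back: M1=11/5−3/10·-734/399=366/133
M: M0=0, M1=366/133, M2=-734/399, M3=258/133, M4=0
seg 0: a=1, c=M0/2=0, d=(M1−M0)/(6·2)=61/266, b=Δ0−h0·(2M0+M1)/6=-521/133
seg 1: a=-5, c=M1/2=183/133, d=(M2−M1)/(6·3)=-916/3591, b=Δ1−h1·(2M1+M2)/6=-155/133
seg 2: a=-3, c=M2/2=-367/399, d=(M3−M2)/(6·3)=754/3591, b=Δ2−h2·(2M2+M3)/6=27/133
seg 3: a=-5, c=M3/2=129/133, d=(M4−M3)/(6·1)=-43/133, b=Δ3−h3·(2M3+M4)/6=47/133
t_q=17/2 → seg 3, τ=1/2; S=-5+47/133·τ+129/133·τ²+-43/133·τ³=-4917/1064

  seg 0: a=1 b=-521/133 c=0 d=61/266
  seg 1: a=-5 b=-155/133 c=183/133 d=-916/3591
  seg 2: a=-3 b=27/133 c=-367/399 d=754/3591
  seg 3: a=-5 b=47/133 c=129/133 d=-43/133
S(17/2) = -4917/1064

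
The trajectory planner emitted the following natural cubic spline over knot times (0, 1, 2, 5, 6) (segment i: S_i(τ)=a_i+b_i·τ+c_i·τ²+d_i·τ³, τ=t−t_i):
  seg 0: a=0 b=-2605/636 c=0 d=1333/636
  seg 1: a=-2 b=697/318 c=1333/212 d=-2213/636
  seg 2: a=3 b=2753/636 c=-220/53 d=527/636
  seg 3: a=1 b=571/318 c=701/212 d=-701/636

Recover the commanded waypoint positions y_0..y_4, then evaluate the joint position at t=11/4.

y_0 = S_0(0) = a_0 = 0
y_1 = S_1(0) = a_1 = -2
y_2 = S_2(0) = a_2 = 3
y_3 = S_3(0) = a_3 = 1
y_4 = S_3(1) = 5
t_q=11/4 is in segment 2 (τ=3/4); S_2(τ)=57815/13568

y_0=0 y_1=-2 y_2=3 y_3=1 y_4=5
S(11/4) = 57815/13568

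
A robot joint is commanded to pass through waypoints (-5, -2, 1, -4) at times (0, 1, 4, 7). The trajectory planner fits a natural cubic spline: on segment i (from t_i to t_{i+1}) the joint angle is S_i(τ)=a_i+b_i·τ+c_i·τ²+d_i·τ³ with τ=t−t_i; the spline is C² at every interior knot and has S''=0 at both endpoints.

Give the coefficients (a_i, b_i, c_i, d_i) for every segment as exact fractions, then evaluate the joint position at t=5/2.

Δ: Δ0=3, Δ1=1, Δ2=-5/3
row 1: diag=8, rhs=-12; c'=3/8, d'=-3/2
row 2: denom=12−3·3/8=87/8; d'=(-16−3·-3/2)/(87/8)=-92/87
back: M2=-92/87
back: M1=-3/2−3/8·-92/87=-32/29
M: M0=0, M1=-32/29, M2=-92/87, M3=0
seg 0: a=-5, c=M0/2=0, d=(M1−M0)/(6·1)=-16/87, b=Δ0−h0·(2M0+M1)/6=277/87
seg 1: a=-2, c=M1/2=-16/29, d=(M2−M1)/(6·3)=2/783, b=Δ1−h1·(2M1+M2)/6=229/87
seg 2: a=1, c=M2/2=-46/87, d=(M3−M2)/(6·3)=46/783, b=Δ2−h2·(2M2+M3)/6=-53/87
t_q=5/2 → seg 1, τ=3/2; S=-2+229/87·τ+-16/29·τ²+2/783·τ³=83/116

  seg 0: a=-5 b=277/87 c=0 d=-16/87
  seg 1: a=-2 b=229/87 c=-16/29 d=2/783
  seg 2: a=1 b=-53/87 c=-46/87 d=46/783
S(5/2) = 83/116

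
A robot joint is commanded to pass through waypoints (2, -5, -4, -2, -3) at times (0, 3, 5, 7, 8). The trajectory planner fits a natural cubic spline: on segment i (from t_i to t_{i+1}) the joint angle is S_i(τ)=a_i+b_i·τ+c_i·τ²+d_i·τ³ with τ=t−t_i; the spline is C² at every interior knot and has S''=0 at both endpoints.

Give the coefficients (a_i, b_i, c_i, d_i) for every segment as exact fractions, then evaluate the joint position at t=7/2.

Δ: Δ0=-7/3, Δ1=1/2, Δ2=1, Δ3=-1
row 1: diag=10, rhs=17; c'=1/5, d'=17/10
row 2: denom=8−2·1/5=38/5; d'=(3−2·17/10)/(38/5)=-1/19
row 3: denom=6−2·5/19=104/19; d'=(-12−2·-1/19)/(104/19)=-113/52
back: M3=-113/52
back: M2=-1/19−5/19·-113/52=27/52
back: M1=17/10−1/5·27/52=83/52
M: M0=0, M1=83/52, M2=27/52, M3=-113/52, M4=0
seg 0: a=2, c=M0/2=0, d=(M1−M0)/(6·3)=83/936, b=Δ0−h0·(2M0+M1)/6=-977/312
seg 1: a=-5, c=M1/2=83/104, d=(M2−M1)/(6·2)=-7/78, b=Δ1−h1·(2M1+M2)/6=-115/156
seg 2: a=-4, c=M2/2=27/104, d=(M3−M2)/(6·2)=-35/156, b=Δ2−h2·(2M2+M3)/6=215/156
seg 3: a=-2, c=M3/2=-113/104, d=(M4−M3)/(6·1)=113/312, b=Δ3−h3·(2M3+M4)/6=-43/156
t_q=7/2 → seg 1, τ=1/2; S=-5+-115/156·τ+83/104·τ²+-7/78·τ³=-2155/416

  seg 0: a=2 b=-977/312 c=0 d=83/936
  seg 1: a=-5 b=-115/156 c=83/104 d=-7/78
  seg 2: a=-4 b=215/156 c=27/104 d=-35/156
  seg 3: a=-2 b=-43/156 c=-113/104 d=113/312
S(7/2) = -2155/416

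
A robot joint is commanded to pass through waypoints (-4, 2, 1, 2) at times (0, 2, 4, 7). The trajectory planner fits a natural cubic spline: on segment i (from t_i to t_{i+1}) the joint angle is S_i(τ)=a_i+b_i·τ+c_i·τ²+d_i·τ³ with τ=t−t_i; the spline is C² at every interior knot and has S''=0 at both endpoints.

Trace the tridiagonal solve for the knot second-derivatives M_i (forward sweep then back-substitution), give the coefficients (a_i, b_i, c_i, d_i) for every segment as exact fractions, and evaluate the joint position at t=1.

  seg 0: a=-4 b=226/57 c=0 d=-55/228
  seg 1: a=2 b=61/57 c=-55/38 d=151/456
  seg 2: a=1 b=-85/114 c=41/76 d=-41/684
S(1) = -21/76

Δ: Δ0=3, Δ1=-1/2, Δ2=1/3
row 1: diag=8, rhs=-21; c'=1/4, d'=-21/8
row 2: denom=10−2·1/4=19/2; d'=(5−2·-21/8)/(19/2)=41/38
back: M2=41/38
back: M1=-21/8−1/4·41/38=-55/19
M: M0=0, M1=-55/19, M2=41/38, M3=0
seg 0: a=-4, c=M0/2=0, d=(M1−M0)/(6·2)=-55/228, b=Δ0−h0·(2M0+M1)/6=226/57
seg 1: a=2, c=M1/2=-55/38, d=(M2−M1)/(6·2)=151/456, b=Δ1−h1·(2M1+M2)/6=61/57
seg 2: a=1, c=M2/2=41/76, d=(M3−M2)/(6·3)=-41/684, b=Δ2−h2·(2M2+M3)/6=-85/114
t_q=1 → seg 0, τ=1; S=-4+226/57·τ+0·τ²+-55/228·τ³=-21/76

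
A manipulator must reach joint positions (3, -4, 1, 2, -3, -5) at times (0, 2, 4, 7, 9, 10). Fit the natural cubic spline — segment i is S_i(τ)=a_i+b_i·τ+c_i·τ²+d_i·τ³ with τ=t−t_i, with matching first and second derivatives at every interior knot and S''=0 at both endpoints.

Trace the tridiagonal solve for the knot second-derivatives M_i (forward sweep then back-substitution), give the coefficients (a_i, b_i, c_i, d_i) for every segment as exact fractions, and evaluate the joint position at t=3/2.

  seg 0: a=3 b=-7397/1434 c=0 d=1189/2868
  seg 1: a=-4 b=-263/1434 c=1189/478 d=-1643/2868
  seg 2: a=1 b=4147/1434 c=-227/239 d=139/4302
  seg 3: a=2 b=-1387/717 c=-315/478 d=1079/5736
  seg 4: a=-3 b=-3317/1434 c=449/956 d=-449/2868
S(3/2) = -25531/7648

Δ: Δ0=-7/2, Δ1=5/2, Δ2=1/3, Δ3=-5/2, Δ4=-2
row 1: diag=8, rhs=36; c'=1/4, d'=9/2
row 2: denom=10−2·1/4=19/2; d'=(-13−2·9/2)/(19/2)=-44/19
row 3: denom=10−3·6/19=172/19; d'=(-17−3·-44/19)/(172/19)=-191/172
row 4: denom=6−2·19/86=239/43; d'=(3−2·-191/172)/(239/43)=449/478
back: M4=449/478
back: M3=-191/172−19/86·449/478=-315/239
back: M2=-44/19−6/19·-315/239=-454/239
back: M1=9/2−1/4·-454/239=1189/239
M: M0=0, M1=1189/239, M2=-454/239, M3=-315/239, M4=449/478, M5=0
seg 0: a=3, c=M0/2=0, d=(M1−M0)/(6·2)=1189/2868, b=Δ0−h0·(2M0+M1)/6=-7397/1434
seg 1: a=-4, c=M1/2=1189/478, d=(M2−M1)/(6·2)=-1643/2868, b=Δ1−h1·(2M1+M2)/6=-263/1434
seg 2: a=1, c=M2/2=-227/239, d=(M3−M2)/(6·3)=139/4302, b=Δ2−h2·(2M2+M3)/6=4147/1434
seg 3: a=2, c=M3/2=-315/478, d=(M4−M3)/(6·2)=1079/5736, b=Δ3−h3·(2M3+M4)/6=-1387/717
seg 4: a=-3, c=M4/2=449/956, d=(M5−M4)/(6·1)=-449/2868, b=Δ4−h4·(2M4+M5)/6=-3317/1434
t_q=3/2 → seg 0, τ=3/2; S=3+-7397/1434·τ+0·τ²+1189/2868·τ³=-25531/7648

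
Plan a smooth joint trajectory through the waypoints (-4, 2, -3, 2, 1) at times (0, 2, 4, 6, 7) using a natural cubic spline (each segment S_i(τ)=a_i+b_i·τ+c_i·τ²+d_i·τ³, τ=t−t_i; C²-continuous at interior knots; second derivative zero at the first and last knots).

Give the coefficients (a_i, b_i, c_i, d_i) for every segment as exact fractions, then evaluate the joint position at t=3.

Δ: Δ0=3, Δ1=-5/2, Δ2=5/2, Δ3=-1
row 1: diag=8, rhs=-33; c'=1/4, d'=-33/8
row 2: denom=8−2·1/4=15/2; d'=(30−2·-33/8)/(15/2)=51/10
row 3: denom=6−2·4/15=82/15; d'=(-21−2·51/10)/(82/15)=-234/41
back: M3=-234/41
back: M2=51/10−4/15·-234/41=543/82
back: M1=-33/8−1/4·543/82=-237/41
M: M0=0, M1=-237/41, M2=543/82, M3=-234/41, M4=0
seg 0: a=-4, c=M0/2=0, d=(M1−M0)/(6·2)=-79/164, b=Δ0−h0·(2M0+M1)/6=202/41
seg 1: a=2, c=M1/2=-237/82, d=(M2−M1)/(6·2)=339/328, b=Δ1−h1·(2M1+M2)/6=-35/41
seg 2: a=-3, c=M2/2=543/164, d=(M3−M2)/(6·2)=-337/328, b=Δ2−h2·(2M2+M3)/6=-1/82
seg 3: a=2, c=M3/2=-117/41, d=(M4−M3)/(6·1)=39/41, b=Δ3−h3·(2M3+M4)/6=37/41
t_q=3 → seg 1, τ=1; S=2+-35/41·τ+-237/82·τ²+339/328·τ³=-233/328

  seg 0: a=-4 b=202/41 c=0 d=-79/164
  seg 1: a=2 b=-35/41 c=-237/82 d=339/328
  seg 2: a=-3 b=-1/82 c=543/164 d=-337/328
  seg 3: a=2 b=37/41 c=-117/41 d=39/41
S(3) = -233/328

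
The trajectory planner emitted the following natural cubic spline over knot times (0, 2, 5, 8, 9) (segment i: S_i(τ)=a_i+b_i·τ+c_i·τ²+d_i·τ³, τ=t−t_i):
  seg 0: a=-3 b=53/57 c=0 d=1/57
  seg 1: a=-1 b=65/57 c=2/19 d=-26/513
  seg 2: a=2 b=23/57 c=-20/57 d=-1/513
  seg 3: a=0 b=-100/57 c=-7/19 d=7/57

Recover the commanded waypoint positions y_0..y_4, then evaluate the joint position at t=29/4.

y_0=-3 y_1=-1 y_2=2 y_3=0 y_4=-2
S(29/4) = 71/64

y_0 = S_0(0) = a_0 = -3
y_1 = S_1(0) = a_1 = -1
y_2 = S_2(0) = a_2 = 2
y_3 = S_3(0) = a_3 = 0
y_4 = S_3(1) = -2
t_q=29/4 is in segment 2 (τ=9/4); S_2(τ)=71/64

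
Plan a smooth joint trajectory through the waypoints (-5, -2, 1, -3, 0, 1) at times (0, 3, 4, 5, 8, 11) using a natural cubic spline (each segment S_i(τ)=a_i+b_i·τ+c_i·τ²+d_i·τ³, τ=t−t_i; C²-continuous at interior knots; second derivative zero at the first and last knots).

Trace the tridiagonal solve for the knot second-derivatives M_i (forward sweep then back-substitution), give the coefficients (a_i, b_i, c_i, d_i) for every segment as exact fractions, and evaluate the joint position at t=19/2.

Δ: Δ0=1, Δ1=3, Δ2=-4, Δ3=1, Δ4=1/3
row 1: diag=8, rhs=12; c'=1/8, d'=3/2
row 2: denom=4−1·1/8=31/8; d'=(-42−1·3/2)/(31/8)=-348/31
row 3: denom=8−1·8/31=240/31; d'=(30−1·-348/31)/(240/31)=213/40
row 4: denom=12−3·31/80=867/80; d'=(-4−3·213/40)/(867/80)=-94/51
back: M4=-94/51
back: M3=213/40−31/80·-94/51=308/51
back: M2=-348/31−8/31·308/51=-652/51
back: M1=3/2−1/8·-652/51=158/51
M: M0=0, M1=158/51, M2=-652/51, M3=308/51, M4=-94/51, M5=0
seg 0: a=-5, c=M0/2=0, d=(M1−M0)/(6·3)=79/459, b=Δ0−h0·(2M0+M1)/6=-28/51
seg 1: a=-2, c=M1/2=79/51, d=(M2−M1)/(6·1)=-45/17, b=Δ1−h1·(2M1+M2)/6=209/51
seg 2: a=1, c=M2/2=-326/51, d=(M3−M2)/(6·1)=160/51, b=Δ2−h2·(2M2+M3)/6=-38/51
seg 3: a=-3, c=M3/2=154/51, d=(M4−M3)/(6·3)=-67/153, b=Δ3−h3·(2M3+M4)/6=-70/17
seg 4: a=0, c=M4/2=-47/51, d=(M5−M4)/(6·3)=47/459, b=Δ4−h4·(2M4+M5)/6=37/17
t_q=19/2 → seg 4, τ=3/2; S=0+37/17·τ+-47/51·τ²+47/459·τ³=209/136

  seg 0: a=-5 b=-28/51 c=0 d=79/459
  seg 1: a=-2 b=209/51 c=79/51 d=-45/17
  seg 2: a=1 b=-38/51 c=-326/51 d=160/51
  seg 3: a=-3 b=-70/17 c=154/51 d=-67/153
  seg 4: a=0 b=37/17 c=-47/51 d=47/459
S(19/2) = 209/136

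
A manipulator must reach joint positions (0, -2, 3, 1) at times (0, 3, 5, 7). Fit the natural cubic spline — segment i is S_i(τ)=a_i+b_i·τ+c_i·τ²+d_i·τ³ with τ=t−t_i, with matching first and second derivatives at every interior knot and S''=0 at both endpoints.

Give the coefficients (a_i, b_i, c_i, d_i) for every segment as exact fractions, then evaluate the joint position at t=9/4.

  seg 0: a=0 b=-443/228 c=0 d=97/684
  seg 1: a=-2 b=215/114 c=97/76 d=-221/456
  seg 2: a=3 b=67/57 c=-31/19 d=31/114
S(9/4) = -13407/4864

Δ: Δ0=-2/3, Δ1=5/2, Δ2=-1
row 1: diag=10, rhs=19; c'=1/5, d'=19/10
row 2: denom=8−2·1/5=38/5; d'=(-21−2·19/10)/(38/5)=-62/19
back: M2=-62/19
back: M1=19/10−1/5·-62/19=97/38
M: M0=0, M1=97/38, M2=-62/19, M3=0
seg 0: a=0, c=M0/2=0, d=(M1−M0)/(6·3)=97/684, b=Δ0−h0·(2M0+M1)/6=-443/228
seg 1: a=-2, c=M1/2=97/76, d=(M2−M1)/(6·2)=-221/456, b=Δ1−h1·(2M1+M2)/6=215/114
seg 2: a=3, c=M2/2=-31/19, d=(M3−M2)/(6·2)=31/114, b=Δ2−h2·(2M2+M3)/6=67/57
t_q=9/4 → seg 0, τ=9/4; S=0+-443/228·τ+0·τ²+97/684·τ³=-13407/4864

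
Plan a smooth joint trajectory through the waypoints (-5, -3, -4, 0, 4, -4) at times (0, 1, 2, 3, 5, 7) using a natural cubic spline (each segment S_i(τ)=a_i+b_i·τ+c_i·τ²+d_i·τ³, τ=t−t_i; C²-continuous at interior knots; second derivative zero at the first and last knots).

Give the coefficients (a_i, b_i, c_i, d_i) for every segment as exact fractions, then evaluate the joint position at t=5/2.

Δ: Δ0=2, Δ1=-1, Δ2=4, Δ3=2, Δ4=-4
row 1: diag=4, rhs=-18; c'=1/4, d'=-9/2
row 2: denom=4−1·1/4=15/4; d'=(30−1·-9/2)/(15/4)=46/5
row 3: denom=6−1·4/15=86/15; d'=(-12−1·46/5)/(86/15)=-159/43
row 4: denom=8−2·15/43=314/43; d'=(-36−2·-159/43)/(314/43)=-615/157
back: M4=-615/157
back: M3=-159/43−15/43·-615/157=-366/157
back: M2=46/5−4/15·-366/157=1542/157
back: M1=-9/2−1/4·1542/157=-1092/157
M: M0=0, M1=-1092/157, M2=1542/157, M3=-366/157, M4=-615/157, M5=0
seg 0: a=-5, c=M0/2=0, d=(M1−M0)/(6·1)=-182/157, b=Δ0−h0·(2M0+M1)/6=496/157
seg 1: a=-3, c=M1/2=-546/157, d=(M2−M1)/(6·1)=439/157, b=Δ1−h1·(2M1+M2)/6=-50/157
seg 2: a=-4, c=M2/2=771/157, d=(M3−M2)/(6·1)=-318/157, b=Δ2−h2·(2M2+M3)/6=175/157
seg 3: a=0, c=M3/2=-183/157, d=(M4−M3)/(6·2)=-83/628, b=Δ3−h3·(2M3+M4)/6=763/157
seg 4: a=4, c=M4/2=-615/314, d=(M5−M4)/(6·2)=205/628, b=Δ4−h4·(2M4+M5)/6=-218/157
t_q=5/2 → seg 2, τ=1/2; S=-4+175/157·τ+771/157·τ²+-318/157·τ³=-775/314

  seg 0: a=-5 b=496/157 c=0 d=-182/157
  seg 1: a=-3 b=-50/157 c=-546/157 d=439/157
  seg 2: a=-4 b=175/157 c=771/157 d=-318/157
  seg 3: a=0 b=763/157 c=-183/157 d=-83/628
  seg 4: a=4 b=-218/157 c=-615/314 d=205/628
S(5/2) = -775/314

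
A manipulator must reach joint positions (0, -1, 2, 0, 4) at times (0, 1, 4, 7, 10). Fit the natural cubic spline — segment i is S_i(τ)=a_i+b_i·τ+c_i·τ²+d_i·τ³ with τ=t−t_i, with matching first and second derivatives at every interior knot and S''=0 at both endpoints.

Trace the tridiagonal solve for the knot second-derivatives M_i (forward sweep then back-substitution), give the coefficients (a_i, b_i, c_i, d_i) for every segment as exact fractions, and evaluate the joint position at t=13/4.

Δ: Δ0=-1, Δ1=1, Δ2=-2/3, Δ3=4/3
row 1: diag=8, rhs=12; c'=3/8, d'=3/2
row 2: denom=12−3·3/8=87/8; d'=(-10−3·3/2)/(87/8)=-4/3
row 3: denom=12−3·8/29=324/29; d'=(12−3·-4/3)/(324/29)=116/81
back: M3=116/81
back: M2=-4/3−8/29·116/81=-140/81
back: M1=3/2−3/8·-140/81=58/27
M: M0=0, M1=58/27, M2=-140/81, M3=116/81, M4=0
seg 0: a=0, c=M0/2=0, d=(M1−M0)/(6·1)=29/81, b=Δ0−h0·(2M0+M1)/6=-110/81
seg 1: a=-1, c=M1/2=29/27, d=(M2−M1)/(6·3)=-157/729, b=Δ1−h1·(2M1+M2)/6=-23/81
seg 2: a=2, c=M2/2=-70/81, d=(M3−M2)/(6·3)=128/729, b=Δ2−h2·(2M2+M3)/6=28/81
seg 3: a=0, c=M3/2=58/81, d=(M4−M3)/(6·3)=-58/729, b=Δ3−h3·(2M3+M4)/6=-8/81
t_q=13/4 → seg 1, τ=9/4; S=-1+-23/81·τ+29/27·τ²+-157/729·τ³=775/576

  seg 0: a=0 b=-110/81 c=0 d=29/81
  seg 1: a=-1 b=-23/81 c=29/27 d=-157/729
  seg 2: a=2 b=28/81 c=-70/81 d=128/729
  seg 3: a=0 b=-8/81 c=58/81 d=-58/729
S(13/4) = 775/576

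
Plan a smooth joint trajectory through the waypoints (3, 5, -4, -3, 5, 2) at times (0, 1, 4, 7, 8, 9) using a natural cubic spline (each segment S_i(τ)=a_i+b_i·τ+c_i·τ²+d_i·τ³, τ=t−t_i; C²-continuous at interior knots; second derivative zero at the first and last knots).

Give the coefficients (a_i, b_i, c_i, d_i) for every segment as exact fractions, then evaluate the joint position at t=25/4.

Δ: Δ0=2, Δ1=-3, Δ2=1/3, Δ3=8, Δ4=-3
row 1: diag=8, rhs=-30; c'=3/8, d'=-15/4
row 2: denom=12−3·3/8=87/8; d'=(20−3·-15/4)/(87/8)=250/87
row 3: denom=8−3·8/29=208/29; d'=(46−3·250/87)/(208/29)=271/52
row 4: denom=4−1·29/208=803/208; d'=(-66−1·271/52)/(803/208)=-14812/803
back: M4=-14812/803
back: M3=271/52−29/208·-14812/803=6250/803
back: M2=250/87−8/29·6250/803=1750/2409
back: M1=-15/4−3/8·1750/2409=-3230/803
M: M0=0, M1=-3230/803, M2=1750/2409, M3=6250/803, M4=-14812/803, M5=0
seg 0: a=3, c=M0/2=0, d=(M1−M0)/(6·1)=-1615/2409, b=Δ0−h0·(2M0+M1)/6=6433/2409
seg 1: a=5, c=M1/2=-1615/803, d=(M2−M1)/(6·3)=520/1971, b=Δ1−h1·(2M1+M2)/6=1588/2409
seg 2: a=-4, c=M2/2=875/2409, d=(M3−M2)/(6·3)=8500/21681, b=Δ2−h2·(2M2+M3)/6=-10322/2409
seg 3: a=-3, c=M3/2=3125/803, d=(M4−M3)/(6·1)=-10531/2409, b=Δ3−h3·(2M3+M4)/6=20428/2409
seg 4: a=5, c=M4/2=-7406/803, d=(M5−M4)/(6·1)=7406/2409, b=Δ4−h4·(2M4+M5)/6=7585/2409
t_q=25/4 → seg 2, τ=9/4; S=-4+-10322/2409·τ+875/2409·τ²+8500/21681·τ³=-5891/803

  seg 0: a=3 b=6433/2409 c=0 d=-1615/2409
  seg 1: a=5 b=1588/2409 c=-1615/803 d=520/1971
  seg 2: a=-4 b=-10322/2409 c=875/2409 d=8500/21681
  seg 3: a=-3 b=20428/2409 c=3125/803 d=-10531/2409
  seg 4: a=5 b=7585/2409 c=-7406/803 d=7406/2409
S(25/4) = -5891/803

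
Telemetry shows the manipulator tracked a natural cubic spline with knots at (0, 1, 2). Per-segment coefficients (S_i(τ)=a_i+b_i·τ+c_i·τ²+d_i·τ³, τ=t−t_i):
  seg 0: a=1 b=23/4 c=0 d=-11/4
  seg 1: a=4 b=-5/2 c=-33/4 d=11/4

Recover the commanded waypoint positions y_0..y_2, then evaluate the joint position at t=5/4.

y_0 = S_0(0) = a_0 = 1
y_1 = S_1(0) = a_1 = 4
y_2 = S_1(1) = -4
t_q=5/4 is in segment 1 (τ=1/4); S_1(τ)=743/256

y_0=1 y_1=4 y_2=-4
S(5/4) = 743/256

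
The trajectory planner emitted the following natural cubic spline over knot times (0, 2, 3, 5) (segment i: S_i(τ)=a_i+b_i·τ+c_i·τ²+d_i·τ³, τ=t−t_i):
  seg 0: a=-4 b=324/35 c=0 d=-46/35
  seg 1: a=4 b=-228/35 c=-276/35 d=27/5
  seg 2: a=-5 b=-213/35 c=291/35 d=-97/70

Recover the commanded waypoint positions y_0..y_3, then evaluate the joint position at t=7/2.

y_0=-4 y_1=4 y_2=-5 y_3=5
S(7/2) = -491/80

y_0 = S_0(0) = a_0 = -4
y_1 = S_1(0) = a_1 = 4
y_2 = S_2(0) = a_2 = -5
y_3 = S_2(2) = 5
t_q=7/2 is in segment 2 (τ=1/2); S_2(τ)=-491/80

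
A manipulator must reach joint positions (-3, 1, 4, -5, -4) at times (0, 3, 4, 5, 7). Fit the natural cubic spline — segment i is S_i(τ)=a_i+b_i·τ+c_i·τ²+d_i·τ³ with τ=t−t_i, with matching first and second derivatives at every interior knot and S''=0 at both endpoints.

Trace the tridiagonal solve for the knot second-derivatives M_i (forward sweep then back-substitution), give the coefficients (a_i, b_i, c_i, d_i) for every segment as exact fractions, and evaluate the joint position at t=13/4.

  seg 0: a=-3 b=-733/1068 c=0 d=719/3204
  seg 1: a=1 b=2869/534 c=719/356 d=-4691/1068
  seg 2: a=4 b=-4021/1068 c=-993/89 d=6325/1068
  seg 3: a=-5 b=-4439/534 c=2353/356 d=-2353/2136
S(13/4) = 54699/22784

Δ: Δ0=4/3, Δ1=3, Δ2=-9, Δ3=1/2
row 1: diag=8, rhs=10; c'=1/8, d'=5/4
row 2: denom=4−1·1/8=31/8; d'=(-72−1·5/4)/(31/8)=-586/31
row 3: denom=6−1·8/31=178/31; d'=(57−1·-586/31)/(178/31)=2353/178
back: M3=2353/178
back: M2=-586/31−8/31·2353/178=-1986/89
back: M1=5/4−1/8·-1986/89=719/178
M: M0=0, M1=719/178, M2=-1986/89, M3=2353/178, M4=0
seg 0: a=-3, c=M0/2=0, d=(M1−M0)/(6·3)=719/3204, b=Δ0−h0·(2M0+M1)/6=-733/1068
seg 1: a=1, c=M1/2=719/356, d=(M2−M1)/(6·1)=-4691/1068, b=Δ1−h1·(2M1+M2)/6=2869/534
seg 2: a=4, c=M2/2=-993/89, d=(M3−M2)/(6·1)=6325/1068, b=Δ2−h2·(2M2+M3)/6=-4021/1068
seg 3: a=-5, c=M3/2=2353/356, d=(M4−M3)/(6·2)=-2353/2136, b=Δ3−h3·(2M3+M4)/6=-4439/534
t_q=13/4 → seg 1, τ=1/4; S=1+2869/534·τ+719/356·τ²+-4691/1068·τ³=54699/22784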